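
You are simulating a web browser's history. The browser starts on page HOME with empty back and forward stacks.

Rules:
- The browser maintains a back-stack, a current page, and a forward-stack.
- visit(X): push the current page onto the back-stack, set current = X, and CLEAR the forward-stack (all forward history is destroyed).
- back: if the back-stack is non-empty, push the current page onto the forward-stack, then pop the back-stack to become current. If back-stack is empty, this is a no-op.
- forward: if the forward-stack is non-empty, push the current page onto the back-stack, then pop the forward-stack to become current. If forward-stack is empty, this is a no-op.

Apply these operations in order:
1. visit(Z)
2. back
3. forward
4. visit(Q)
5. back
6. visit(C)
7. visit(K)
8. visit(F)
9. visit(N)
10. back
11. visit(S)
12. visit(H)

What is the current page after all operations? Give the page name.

Answer: H

Derivation:
After 1 (visit(Z)): cur=Z back=1 fwd=0
After 2 (back): cur=HOME back=0 fwd=1
After 3 (forward): cur=Z back=1 fwd=0
After 4 (visit(Q)): cur=Q back=2 fwd=0
After 5 (back): cur=Z back=1 fwd=1
After 6 (visit(C)): cur=C back=2 fwd=0
After 7 (visit(K)): cur=K back=3 fwd=0
After 8 (visit(F)): cur=F back=4 fwd=0
After 9 (visit(N)): cur=N back=5 fwd=0
After 10 (back): cur=F back=4 fwd=1
After 11 (visit(S)): cur=S back=5 fwd=0
After 12 (visit(H)): cur=H back=6 fwd=0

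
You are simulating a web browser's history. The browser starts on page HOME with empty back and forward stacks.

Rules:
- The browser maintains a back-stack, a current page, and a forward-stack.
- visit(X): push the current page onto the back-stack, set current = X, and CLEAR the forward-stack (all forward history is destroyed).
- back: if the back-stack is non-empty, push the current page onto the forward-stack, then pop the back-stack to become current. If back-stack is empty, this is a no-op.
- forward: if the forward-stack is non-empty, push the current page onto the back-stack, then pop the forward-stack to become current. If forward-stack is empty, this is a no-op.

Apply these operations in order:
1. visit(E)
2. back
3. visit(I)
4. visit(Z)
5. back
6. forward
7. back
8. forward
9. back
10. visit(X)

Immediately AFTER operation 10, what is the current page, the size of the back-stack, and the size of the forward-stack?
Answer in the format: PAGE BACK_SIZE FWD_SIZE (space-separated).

After 1 (visit(E)): cur=E back=1 fwd=0
After 2 (back): cur=HOME back=0 fwd=1
After 3 (visit(I)): cur=I back=1 fwd=0
After 4 (visit(Z)): cur=Z back=2 fwd=0
After 5 (back): cur=I back=1 fwd=1
After 6 (forward): cur=Z back=2 fwd=0
After 7 (back): cur=I back=1 fwd=1
After 8 (forward): cur=Z back=2 fwd=0
After 9 (back): cur=I back=1 fwd=1
After 10 (visit(X)): cur=X back=2 fwd=0

X 2 0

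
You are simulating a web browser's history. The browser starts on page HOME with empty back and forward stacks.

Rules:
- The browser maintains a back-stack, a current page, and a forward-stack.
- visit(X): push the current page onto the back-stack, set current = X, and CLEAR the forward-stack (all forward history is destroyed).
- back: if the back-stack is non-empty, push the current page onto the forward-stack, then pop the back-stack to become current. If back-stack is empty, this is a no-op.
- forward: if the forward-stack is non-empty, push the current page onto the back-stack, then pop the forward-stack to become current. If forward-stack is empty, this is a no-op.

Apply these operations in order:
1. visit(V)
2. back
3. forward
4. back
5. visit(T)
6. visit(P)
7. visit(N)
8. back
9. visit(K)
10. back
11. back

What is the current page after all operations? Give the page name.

Answer: T

Derivation:
After 1 (visit(V)): cur=V back=1 fwd=0
After 2 (back): cur=HOME back=0 fwd=1
After 3 (forward): cur=V back=1 fwd=0
After 4 (back): cur=HOME back=0 fwd=1
After 5 (visit(T)): cur=T back=1 fwd=0
After 6 (visit(P)): cur=P back=2 fwd=0
After 7 (visit(N)): cur=N back=3 fwd=0
After 8 (back): cur=P back=2 fwd=1
After 9 (visit(K)): cur=K back=3 fwd=0
After 10 (back): cur=P back=2 fwd=1
After 11 (back): cur=T back=1 fwd=2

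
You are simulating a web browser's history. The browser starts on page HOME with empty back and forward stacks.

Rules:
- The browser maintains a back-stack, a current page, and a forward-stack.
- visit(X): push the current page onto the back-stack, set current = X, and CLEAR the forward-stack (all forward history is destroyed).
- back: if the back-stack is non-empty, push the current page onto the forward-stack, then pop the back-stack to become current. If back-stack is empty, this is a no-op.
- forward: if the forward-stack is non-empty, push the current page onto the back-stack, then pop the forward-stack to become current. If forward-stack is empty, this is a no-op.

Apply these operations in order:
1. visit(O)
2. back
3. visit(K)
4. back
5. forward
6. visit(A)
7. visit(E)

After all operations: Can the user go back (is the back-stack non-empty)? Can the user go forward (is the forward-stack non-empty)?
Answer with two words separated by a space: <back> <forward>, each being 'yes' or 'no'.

After 1 (visit(O)): cur=O back=1 fwd=0
After 2 (back): cur=HOME back=0 fwd=1
After 3 (visit(K)): cur=K back=1 fwd=0
After 4 (back): cur=HOME back=0 fwd=1
After 5 (forward): cur=K back=1 fwd=0
After 6 (visit(A)): cur=A back=2 fwd=0
After 7 (visit(E)): cur=E back=3 fwd=0

Answer: yes no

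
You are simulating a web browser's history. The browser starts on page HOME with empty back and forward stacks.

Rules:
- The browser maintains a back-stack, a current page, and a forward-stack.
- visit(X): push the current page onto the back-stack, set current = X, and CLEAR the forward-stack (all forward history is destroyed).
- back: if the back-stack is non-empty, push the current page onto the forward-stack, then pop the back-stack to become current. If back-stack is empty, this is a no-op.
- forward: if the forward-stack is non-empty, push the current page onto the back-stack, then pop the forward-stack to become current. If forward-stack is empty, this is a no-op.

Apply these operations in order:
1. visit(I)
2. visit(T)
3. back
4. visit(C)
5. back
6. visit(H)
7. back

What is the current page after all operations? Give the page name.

Answer: I

Derivation:
After 1 (visit(I)): cur=I back=1 fwd=0
After 2 (visit(T)): cur=T back=2 fwd=0
After 3 (back): cur=I back=1 fwd=1
After 4 (visit(C)): cur=C back=2 fwd=0
After 5 (back): cur=I back=1 fwd=1
After 6 (visit(H)): cur=H back=2 fwd=0
After 7 (back): cur=I back=1 fwd=1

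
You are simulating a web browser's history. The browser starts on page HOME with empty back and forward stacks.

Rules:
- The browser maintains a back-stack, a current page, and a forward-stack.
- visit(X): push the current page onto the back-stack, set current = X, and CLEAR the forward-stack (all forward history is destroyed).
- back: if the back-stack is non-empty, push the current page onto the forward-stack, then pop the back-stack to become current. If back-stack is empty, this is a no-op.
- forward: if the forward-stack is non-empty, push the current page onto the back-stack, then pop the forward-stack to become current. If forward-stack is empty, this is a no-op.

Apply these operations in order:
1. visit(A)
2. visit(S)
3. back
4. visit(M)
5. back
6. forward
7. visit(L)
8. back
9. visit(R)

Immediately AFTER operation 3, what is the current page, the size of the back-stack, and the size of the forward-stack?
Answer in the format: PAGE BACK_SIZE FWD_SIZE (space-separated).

After 1 (visit(A)): cur=A back=1 fwd=0
After 2 (visit(S)): cur=S back=2 fwd=0
After 3 (back): cur=A back=1 fwd=1

A 1 1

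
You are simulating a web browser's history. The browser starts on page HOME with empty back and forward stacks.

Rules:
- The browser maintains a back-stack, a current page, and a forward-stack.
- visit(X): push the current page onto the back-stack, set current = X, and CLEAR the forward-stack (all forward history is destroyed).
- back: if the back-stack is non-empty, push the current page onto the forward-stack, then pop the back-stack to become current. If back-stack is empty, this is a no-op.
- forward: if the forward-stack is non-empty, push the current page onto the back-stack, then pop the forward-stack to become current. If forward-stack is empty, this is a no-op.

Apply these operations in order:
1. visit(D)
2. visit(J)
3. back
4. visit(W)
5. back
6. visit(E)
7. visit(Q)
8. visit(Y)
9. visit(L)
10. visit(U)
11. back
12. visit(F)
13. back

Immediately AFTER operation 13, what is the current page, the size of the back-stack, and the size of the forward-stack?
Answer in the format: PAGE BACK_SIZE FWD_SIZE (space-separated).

After 1 (visit(D)): cur=D back=1 fwd=0
After 2 (visit(J)): cur=J back=2 fwd=0
After 3 (back): cur=D back=1 fwd=1
After 4 (visit(W)): cur=W back=2 fwd=0
After 5 (back): cur=D back=1 fwd=1
After 6 (visit(E)): cur=E back=2 fwd=0
After 7 (visit(Q)): cur=Q back=3 fwd=0
After 8 (visit(Y)): cur=Y back=4 fwd=0
After 9 (visit(L)): cur=L back=5 fwd=0
After 10 (visit(U)): cur=U back=6 fwd=0
After 11 (back): cur=L back=5 fwd=1
After 12 (visit(F)): cur=F back=6 fwd=0
After 13 (back): cur=L back=5 fwd=1

L 5 1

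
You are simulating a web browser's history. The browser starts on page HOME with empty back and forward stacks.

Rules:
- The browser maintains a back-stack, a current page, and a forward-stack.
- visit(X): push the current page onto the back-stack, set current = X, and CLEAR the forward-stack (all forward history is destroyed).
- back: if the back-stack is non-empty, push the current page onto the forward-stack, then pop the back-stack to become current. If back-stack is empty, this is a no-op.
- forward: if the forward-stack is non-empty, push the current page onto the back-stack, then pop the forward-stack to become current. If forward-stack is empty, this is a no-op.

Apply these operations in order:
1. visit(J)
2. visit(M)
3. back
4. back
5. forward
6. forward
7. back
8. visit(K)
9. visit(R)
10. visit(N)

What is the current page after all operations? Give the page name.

Answer: N

Derivation:
After 1 (visit(J)): cur=J back=1 fwd=0
After 2 (visit(M)): cur=M back=2 fwd=0
After 3 (back): cur=J back=1 fwd=1
After 4 (back): cur=HOME back=0 fwd=2
After 5 (forward): cur=J back=1 fwd=1
After 6 (forward): cur=M back=2 fwd=0
After 7 (back): cur=J back=1 fwd=1
After 8 (visit(K)): cur=K back=2 fwd=0
After 9 (visit(R)): cur=R back=3 fwd=0
After 10 (visit(N)): cur=N back=4 fwd=0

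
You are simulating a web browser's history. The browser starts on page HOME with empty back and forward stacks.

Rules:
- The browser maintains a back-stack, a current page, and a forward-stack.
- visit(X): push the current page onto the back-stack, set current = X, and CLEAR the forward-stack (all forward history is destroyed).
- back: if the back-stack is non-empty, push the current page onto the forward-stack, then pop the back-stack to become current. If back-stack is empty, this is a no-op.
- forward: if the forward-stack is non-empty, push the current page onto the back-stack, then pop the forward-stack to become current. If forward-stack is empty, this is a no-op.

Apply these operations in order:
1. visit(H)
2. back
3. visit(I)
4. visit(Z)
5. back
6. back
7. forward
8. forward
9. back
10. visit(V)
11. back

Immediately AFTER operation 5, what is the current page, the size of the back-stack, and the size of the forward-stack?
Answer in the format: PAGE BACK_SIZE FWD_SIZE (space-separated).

After 1 (visit(H)): cur=H back=1 fwd=0
After 2 (back): cur=HOME back=0 fwd=1
After 3 (visit(I)): cur=I back=1 fwd=0
After 4 (visit(Z)): cur=Z back=2 fwd=0
After 5 (back): cur=I back=1 fwd=1

I 1 1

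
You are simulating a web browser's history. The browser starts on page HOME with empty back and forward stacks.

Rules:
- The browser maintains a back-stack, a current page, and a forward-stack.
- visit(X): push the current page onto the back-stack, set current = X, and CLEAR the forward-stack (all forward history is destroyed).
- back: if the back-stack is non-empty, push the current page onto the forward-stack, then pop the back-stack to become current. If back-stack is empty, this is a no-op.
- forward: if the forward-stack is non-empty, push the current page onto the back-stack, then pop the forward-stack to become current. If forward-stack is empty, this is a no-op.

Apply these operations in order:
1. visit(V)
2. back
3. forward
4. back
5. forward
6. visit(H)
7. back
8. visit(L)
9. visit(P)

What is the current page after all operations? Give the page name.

After 1 (visit(V)): cur=V back=1 fwd=0
After 2 (back): cur=HOME back=0 fwd=1
After 3 (forward): cur=V back=1 fwd=0
After 4 (back): cur=HOME back=0 fwd=1
After 5 (forward): cur=V back=1 fwd=0
After 6 (visit(H)): cur=H back=2 fwd=0
After 7 (back): cur=V back=1 fwd=1
After 8 (visit(L)): cur=L back=2 fwd=0
After 9 (visit(P)): cur=P back=3 fwd=0

Answer: P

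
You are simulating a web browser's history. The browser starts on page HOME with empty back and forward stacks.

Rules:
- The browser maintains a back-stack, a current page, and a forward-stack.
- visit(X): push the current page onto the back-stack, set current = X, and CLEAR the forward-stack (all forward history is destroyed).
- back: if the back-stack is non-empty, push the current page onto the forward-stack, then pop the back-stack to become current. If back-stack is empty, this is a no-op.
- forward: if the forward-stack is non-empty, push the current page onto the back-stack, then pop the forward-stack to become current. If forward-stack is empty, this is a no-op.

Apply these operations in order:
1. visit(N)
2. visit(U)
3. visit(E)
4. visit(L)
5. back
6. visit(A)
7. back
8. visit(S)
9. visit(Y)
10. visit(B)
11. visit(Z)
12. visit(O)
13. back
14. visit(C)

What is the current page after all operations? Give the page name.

Answer: C

Derivation:
After 1 (visit(N)): cur=N back=1 fwd=0
After 2 (visit(U)): cur=U back=2 fwd=0
After 3 (visit(E)): cur=E back=3 fwd=0
After 4 (visit(L)): cur=L back=4 fwd=0
After 5 (back): cur=E back=3 fwd=1
After 6 (visit(A)): cur=A back=4 fwd=0
After 7 (back): cur=E back=3 fwd=1
After 8 (visit(S)): cur=S back=4 fwd=0
After 9 (visit(Y)): cur=Y back=5 fwd=0
After 10 (visit(B)): cur=B back=6 fwd=0
After 11 (visit(Z)): cur=Z back=7 fwd=0
After 12 (visit(O)): cur=O back=8 fwd=0
After 13 (back): cur=Z back=7 fwd=1
After 14 (visit(C)): cur=C back=8 fwd=0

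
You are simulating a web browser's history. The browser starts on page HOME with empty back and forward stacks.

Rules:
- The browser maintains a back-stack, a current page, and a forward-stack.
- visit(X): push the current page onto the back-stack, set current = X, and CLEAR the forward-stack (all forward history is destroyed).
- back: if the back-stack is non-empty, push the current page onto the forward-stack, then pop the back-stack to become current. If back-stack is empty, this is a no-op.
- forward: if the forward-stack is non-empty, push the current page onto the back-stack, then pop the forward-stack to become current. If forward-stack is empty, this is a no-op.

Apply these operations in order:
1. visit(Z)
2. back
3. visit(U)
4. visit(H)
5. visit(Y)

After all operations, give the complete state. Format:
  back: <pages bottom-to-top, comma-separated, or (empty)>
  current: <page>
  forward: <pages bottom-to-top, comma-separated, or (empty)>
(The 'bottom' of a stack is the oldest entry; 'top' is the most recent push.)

Answer: back: HOME,U,H
current: Y
forward: (empty)

Derivation:
After 1 (visit(Z)): cur=Z back=1 fwd=0
After 2 (back): cur=HOME back=0 fwd=1
After 3 (visit(U)): cur=U back=1 fwd=0
After 4 (visit(H)): cur=H back=2 fwd=0
After 5 (visit(Y)): cur=Y back=3 fwd=0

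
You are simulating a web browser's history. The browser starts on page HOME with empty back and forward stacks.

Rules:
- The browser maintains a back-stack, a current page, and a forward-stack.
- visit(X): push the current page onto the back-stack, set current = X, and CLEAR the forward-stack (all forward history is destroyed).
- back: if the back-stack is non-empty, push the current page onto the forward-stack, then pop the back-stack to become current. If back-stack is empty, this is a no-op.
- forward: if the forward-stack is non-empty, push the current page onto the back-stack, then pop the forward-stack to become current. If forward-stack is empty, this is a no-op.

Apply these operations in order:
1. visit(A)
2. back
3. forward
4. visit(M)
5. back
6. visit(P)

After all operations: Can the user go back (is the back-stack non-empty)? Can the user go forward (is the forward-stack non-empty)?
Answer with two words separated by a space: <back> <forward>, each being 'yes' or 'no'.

After 1 (visit(A)): cur=A back=1 fwd=0
After 2 (back): cur=HOME back=0 fwd=1
After 3 (forward): cur=A back=1 fwd=0
After 4 (visit(M)): cur=M back=2 fwd=0
After 5 (back): cur=A back=1 fwd=1
After 6 (visit(P)): cur=P back=2 fwd=0

Answer: yes no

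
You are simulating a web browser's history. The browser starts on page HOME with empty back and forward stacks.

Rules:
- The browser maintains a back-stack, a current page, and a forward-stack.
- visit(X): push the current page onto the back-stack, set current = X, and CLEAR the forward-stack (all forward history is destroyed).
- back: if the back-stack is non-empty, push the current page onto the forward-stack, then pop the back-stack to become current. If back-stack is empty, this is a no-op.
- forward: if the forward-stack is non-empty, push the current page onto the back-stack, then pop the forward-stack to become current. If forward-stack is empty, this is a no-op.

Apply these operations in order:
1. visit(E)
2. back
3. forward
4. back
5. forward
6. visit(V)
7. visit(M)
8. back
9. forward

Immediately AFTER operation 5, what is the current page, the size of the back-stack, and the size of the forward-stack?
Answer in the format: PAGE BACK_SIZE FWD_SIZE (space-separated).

After 1 (visit(E)): cur=E back=1 fwd=0
After 2 (back): cur=HOME back=0 fwd=1
After 3 (forward): cur=E back=1 fwd=0
After 4 (back): cur=HOME back=0 fwd=1
After 5 (forward): cur=E back=1 fwd=0

E 1 0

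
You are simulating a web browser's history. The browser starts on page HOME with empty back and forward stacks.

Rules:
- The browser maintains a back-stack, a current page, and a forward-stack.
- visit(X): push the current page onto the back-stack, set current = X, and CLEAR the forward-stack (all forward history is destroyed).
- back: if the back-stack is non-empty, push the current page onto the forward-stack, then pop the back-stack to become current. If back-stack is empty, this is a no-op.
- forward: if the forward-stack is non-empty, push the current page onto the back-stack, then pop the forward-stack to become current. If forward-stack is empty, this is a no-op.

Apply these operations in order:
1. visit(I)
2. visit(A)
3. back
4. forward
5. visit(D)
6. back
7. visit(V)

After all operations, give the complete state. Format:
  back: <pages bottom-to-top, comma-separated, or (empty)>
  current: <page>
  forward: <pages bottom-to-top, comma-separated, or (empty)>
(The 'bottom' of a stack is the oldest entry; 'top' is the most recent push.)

After 1 (visit(I)): cur=I back=1 fwd=0
After 2 (visit(A)): cur=A back=2 fwd=0
After 3 (back): cur=I back=1 fwd=1
After 4 (forward): cur=A back=2 fwd=0
After 5 (visit(D)): cur=D back=3 fwd=0
After 6 (back): cur=A back=2 fwd=1
After 7 (visit(V)): cur=V back=3 fwd=0

Answer: back: HOME,I,A
current: V
forward: (empty)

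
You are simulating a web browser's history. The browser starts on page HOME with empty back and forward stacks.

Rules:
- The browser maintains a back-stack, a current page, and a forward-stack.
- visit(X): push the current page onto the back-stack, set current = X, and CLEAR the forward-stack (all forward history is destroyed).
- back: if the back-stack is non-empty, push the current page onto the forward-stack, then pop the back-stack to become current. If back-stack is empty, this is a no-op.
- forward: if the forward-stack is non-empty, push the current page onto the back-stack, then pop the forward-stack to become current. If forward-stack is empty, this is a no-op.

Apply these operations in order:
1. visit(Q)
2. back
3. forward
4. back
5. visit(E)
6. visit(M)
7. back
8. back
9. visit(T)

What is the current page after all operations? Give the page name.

After 1 (visit(Q)): cur=Q back=1 fwd=0
After 2 (back): cur=HOME back=0 fwd=1
After 3 (forward): cur=Q back=1 fwd=0
After 4 (back): cur=HOME back=0 fwd=1
After 5 (visit(E)): cur=E back=1 fwd=0
After 6 (visit(M)): cur=M back=2 fwd=0
After 7 (back): cur=E back=1 fwd=1
After 8 (back): cur=HOME back=0 fwd=2
After 9 (visit(T)): cur=T back=1 fwd=0

Answer: T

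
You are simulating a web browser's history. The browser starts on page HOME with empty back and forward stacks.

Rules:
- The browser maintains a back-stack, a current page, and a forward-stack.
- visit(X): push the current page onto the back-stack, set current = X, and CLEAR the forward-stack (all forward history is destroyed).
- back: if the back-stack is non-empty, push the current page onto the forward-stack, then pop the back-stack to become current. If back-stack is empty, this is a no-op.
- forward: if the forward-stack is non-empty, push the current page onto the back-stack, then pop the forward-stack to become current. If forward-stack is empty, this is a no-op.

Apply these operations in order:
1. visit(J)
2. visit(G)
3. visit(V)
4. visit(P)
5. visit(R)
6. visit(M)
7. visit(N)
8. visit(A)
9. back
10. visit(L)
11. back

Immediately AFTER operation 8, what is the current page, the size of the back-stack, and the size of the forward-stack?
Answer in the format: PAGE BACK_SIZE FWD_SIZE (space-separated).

After 1 (visit(J)): cur=J back=1 fwd=0
After 2 (visit(G)): cur=G back=2 fwd=0
After 3 (visit(V)): cur=V back=3 fwd=0
After 4 (visit(P)): cur=P back=4 fwd=0
After 5 (visit(R)): cur=R back=5 fwd=0
After 6 (visit(M)): cur=M back=6 fwd=0
After 7 (visit(N)): cur=N back=7 fwd=0
After 8 (visit(A)): cur=A back=8 fwd=0

A 8 0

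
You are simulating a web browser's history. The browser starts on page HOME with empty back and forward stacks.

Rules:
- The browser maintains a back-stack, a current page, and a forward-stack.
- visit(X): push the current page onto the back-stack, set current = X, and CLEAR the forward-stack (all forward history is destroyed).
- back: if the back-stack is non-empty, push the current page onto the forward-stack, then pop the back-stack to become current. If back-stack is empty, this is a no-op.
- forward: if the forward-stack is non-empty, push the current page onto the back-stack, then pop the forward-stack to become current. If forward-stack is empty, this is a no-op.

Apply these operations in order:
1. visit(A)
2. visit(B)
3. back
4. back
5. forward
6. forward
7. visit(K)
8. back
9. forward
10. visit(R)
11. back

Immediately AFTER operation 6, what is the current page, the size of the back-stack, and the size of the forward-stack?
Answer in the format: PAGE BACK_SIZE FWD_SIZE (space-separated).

After 1 (visit(A)): cur=A back=1 fwd=0
After 2 (visit(B)): cur=B back=2 fwd=0
After 3 (back): cur=A back=1 fwd=1
After 4 (back): cur=HOME back=0 fwd=2
After 5 (forward): cur=A back=1 fwd=1
After 6 (forward): cur=B back=2 fwd=0

B 2 0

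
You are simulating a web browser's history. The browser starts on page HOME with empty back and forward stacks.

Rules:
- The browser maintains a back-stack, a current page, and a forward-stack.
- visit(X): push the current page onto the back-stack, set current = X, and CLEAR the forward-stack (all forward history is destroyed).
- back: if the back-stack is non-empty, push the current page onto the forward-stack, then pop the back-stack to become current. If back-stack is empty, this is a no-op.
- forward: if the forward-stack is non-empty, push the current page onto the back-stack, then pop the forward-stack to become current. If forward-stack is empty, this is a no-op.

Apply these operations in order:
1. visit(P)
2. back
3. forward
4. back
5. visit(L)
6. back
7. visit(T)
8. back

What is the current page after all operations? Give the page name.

After 1 (visit(P)): cur=P back=1 fwd=0
After 2 (back): cur=HOME back=0 fwd=1
After 3 (forward): cur=P back=1 fwd=0
After 4 (back): cur=HOME back=0 fwd=1
After 5 (visit(L)): cur=L back=1 fwd=0
After 6 (back): cur=HOME back=0 fwd=1
After 7 (visit(T)): cur=T back=1 fwd=0
After 8 (back): cur=HOME back=0 fwd=1

Answer: HOME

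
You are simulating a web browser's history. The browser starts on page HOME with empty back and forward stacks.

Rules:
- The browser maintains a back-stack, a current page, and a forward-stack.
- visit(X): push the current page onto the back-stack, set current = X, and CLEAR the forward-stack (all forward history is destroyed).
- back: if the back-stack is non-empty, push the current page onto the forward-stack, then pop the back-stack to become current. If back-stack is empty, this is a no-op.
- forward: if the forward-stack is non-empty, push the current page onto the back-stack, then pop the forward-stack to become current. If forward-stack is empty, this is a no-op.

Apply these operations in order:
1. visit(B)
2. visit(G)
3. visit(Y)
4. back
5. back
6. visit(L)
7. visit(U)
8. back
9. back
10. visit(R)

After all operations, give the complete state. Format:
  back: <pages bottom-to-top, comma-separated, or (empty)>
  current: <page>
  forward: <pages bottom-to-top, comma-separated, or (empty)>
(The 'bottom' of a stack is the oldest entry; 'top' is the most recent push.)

Answer: back: HOME,B
current: R
forward: (empty)

Derivation:
After 1 (visit(B)): cur=B back=1 fwd=0
After 2 (visit(G)): cur=G back=2 fwd=0
After 3 (visit(Y)): cur=Y back=3 fwd=0
After 4 (back): cur=G back=2 fwd=1
After 5 (back): cur=B back=1 fwd=2
After 6 (visit(L)): cur=L back=2 fwd=0
After 7 (visit(U)): cur=U back=3 fwd=0
After 8 (back): cur=L back=2 fwd=1
After 9 (back): cur=B back=1 fwd=2
After 10 (visit(R)): cur=R back=2 fwd=0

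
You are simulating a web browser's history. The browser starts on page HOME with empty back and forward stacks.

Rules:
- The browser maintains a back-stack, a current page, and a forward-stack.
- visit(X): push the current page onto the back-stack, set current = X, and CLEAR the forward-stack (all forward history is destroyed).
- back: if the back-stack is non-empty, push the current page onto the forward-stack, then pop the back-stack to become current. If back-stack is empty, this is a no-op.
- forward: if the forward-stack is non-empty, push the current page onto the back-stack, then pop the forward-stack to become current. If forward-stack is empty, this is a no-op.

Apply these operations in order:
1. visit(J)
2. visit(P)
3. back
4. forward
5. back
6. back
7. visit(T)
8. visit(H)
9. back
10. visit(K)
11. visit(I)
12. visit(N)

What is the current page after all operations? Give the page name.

After 1 (visit(J)): cur=J back=1 fwd=0
After 2 (visit(P)): cur=P back=2 fwd=0
After 3 (back): cur=J back=1 fwd=1
After 4 (forward): cur=P back=2 fwd=0
After 5 (back): cur=J back=1 fwd=1
After 6 (back): cur=HOME back=0 fwd=2
After 7 (visit(T)): cur=T back=1 fwd=0
After 8 (visit(H)): cur=H back=2 fwd=0
After 9 (back): cur=T back=1 fwd=1
After 10 (visit(K)): cur=K back=2 fwd=0
After 11 (visit(I)): cur=I back=3 fwd=0
After 12 (visit(N)): cur=N back=4 fwd=0

Answer: N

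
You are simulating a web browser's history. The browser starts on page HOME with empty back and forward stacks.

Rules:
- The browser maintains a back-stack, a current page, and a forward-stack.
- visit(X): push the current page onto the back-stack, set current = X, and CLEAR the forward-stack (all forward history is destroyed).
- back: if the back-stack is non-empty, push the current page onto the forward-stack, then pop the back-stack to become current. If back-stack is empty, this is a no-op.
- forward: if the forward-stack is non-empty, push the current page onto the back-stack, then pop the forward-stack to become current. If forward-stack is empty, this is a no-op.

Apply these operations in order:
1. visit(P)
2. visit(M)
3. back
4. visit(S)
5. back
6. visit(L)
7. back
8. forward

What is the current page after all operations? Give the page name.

After 1 (visit(P)): cur=P back=1 fwd=0
After 2 (visit(M)): cur=M back=2 fwd=0
After 3 (back): cur=P back=1 fwd=1
After 4 (visit(S)): cur=S back=2 fwd=0
After 5 (back): cur=P back=1 fwd=1
After 6 (visit(L)): cur=L back=2 fwd=0
After 7 (back): cur=P back=1 fwd=1
After 8 (forward): cur=L back=2 fwd=0

Answer: L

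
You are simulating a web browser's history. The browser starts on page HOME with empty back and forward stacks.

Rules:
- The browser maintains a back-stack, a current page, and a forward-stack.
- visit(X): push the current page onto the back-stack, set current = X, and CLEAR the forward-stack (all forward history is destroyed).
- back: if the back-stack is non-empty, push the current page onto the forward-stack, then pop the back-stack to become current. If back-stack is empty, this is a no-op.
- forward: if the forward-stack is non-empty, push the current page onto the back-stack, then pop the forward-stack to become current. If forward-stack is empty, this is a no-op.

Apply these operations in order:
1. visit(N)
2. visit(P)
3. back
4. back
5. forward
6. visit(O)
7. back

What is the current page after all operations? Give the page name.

Answer: N

Derivation:
After 1 (visit(N)): cur=N back=1 fwd=0
After 2 (visit(P)): cur=P back=2 fwd=0
After 3 (back): cur=N back=1 fwd=1
After 4 (back): cur=HOME back=0 fwd=2
After 5 (forward): cur=N back=1 fwd=1
After 6 (visit(O)): cur=O back=2 fwd=0
After 7 (back): cur=N back=1 fwd=1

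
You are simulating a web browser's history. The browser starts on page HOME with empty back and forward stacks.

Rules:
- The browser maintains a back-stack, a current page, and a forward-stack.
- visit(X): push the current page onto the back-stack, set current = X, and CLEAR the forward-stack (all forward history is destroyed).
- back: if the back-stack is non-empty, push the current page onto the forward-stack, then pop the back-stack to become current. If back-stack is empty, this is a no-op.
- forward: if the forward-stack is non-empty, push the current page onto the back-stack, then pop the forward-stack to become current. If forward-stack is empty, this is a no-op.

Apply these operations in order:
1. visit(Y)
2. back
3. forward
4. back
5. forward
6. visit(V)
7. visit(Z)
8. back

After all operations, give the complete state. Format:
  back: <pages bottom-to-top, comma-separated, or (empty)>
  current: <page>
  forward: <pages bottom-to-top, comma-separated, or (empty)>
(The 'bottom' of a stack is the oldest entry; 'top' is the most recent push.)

After 1 (visit(Y)): cur=Y back=1 fwd=0
After 2 (back): cur=HOME back=0 fwd=1
After 3 (forward): cur=Y back=1 fwd=0
After 4 (back): cur=HOME back=0 fwd=1
After 5 (forward): cur=Y back=1 fwd=0
After 6 (visit(V)): cur=V back=2 fwd=0
After 7 (visit(Z)): cur=Z back=3 fwd=0
After 8 (back): cur=V back=2 fwd=1

Answer: back: HOME,Y
current: V
forward: Z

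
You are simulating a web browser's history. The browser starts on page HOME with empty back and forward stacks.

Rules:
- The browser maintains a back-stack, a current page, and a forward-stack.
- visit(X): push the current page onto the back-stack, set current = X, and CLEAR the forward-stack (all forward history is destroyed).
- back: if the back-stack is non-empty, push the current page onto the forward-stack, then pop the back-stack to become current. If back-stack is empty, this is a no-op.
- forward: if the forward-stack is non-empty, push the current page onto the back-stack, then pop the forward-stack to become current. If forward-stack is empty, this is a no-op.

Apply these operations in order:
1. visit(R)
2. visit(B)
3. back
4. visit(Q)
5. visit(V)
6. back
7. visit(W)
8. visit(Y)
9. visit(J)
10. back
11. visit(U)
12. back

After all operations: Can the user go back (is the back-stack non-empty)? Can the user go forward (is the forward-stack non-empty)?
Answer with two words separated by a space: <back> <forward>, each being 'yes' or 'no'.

After 1 (visit(R)): cur=R back=1 fwd=0
After 2 (visit(B)): cur=B back=2 fwd=0
After 3 (back): cur=R back=1 fwd=1
After 4 (visit(Q)): cur=Q back=2 fwd=0
After 5 (visit(V)): cur=V back=3 fwd=0
After 6 (back): cur=Q back=2 fwd=1
After 7 (visit(W)): cur=W back=3 fwd=0
After 8 (visit(Y)): cur=Y back=4 fwd=0
After 9 (visit(J)): cur=J back=5 fwd=0
After 10 (back): cur=Y back=4 fwd=1
After 11 (visit(U)): cur=U back=5 fwd=0
After 12 (back): cur=Y back=4 fwd=1

Answer: yes yes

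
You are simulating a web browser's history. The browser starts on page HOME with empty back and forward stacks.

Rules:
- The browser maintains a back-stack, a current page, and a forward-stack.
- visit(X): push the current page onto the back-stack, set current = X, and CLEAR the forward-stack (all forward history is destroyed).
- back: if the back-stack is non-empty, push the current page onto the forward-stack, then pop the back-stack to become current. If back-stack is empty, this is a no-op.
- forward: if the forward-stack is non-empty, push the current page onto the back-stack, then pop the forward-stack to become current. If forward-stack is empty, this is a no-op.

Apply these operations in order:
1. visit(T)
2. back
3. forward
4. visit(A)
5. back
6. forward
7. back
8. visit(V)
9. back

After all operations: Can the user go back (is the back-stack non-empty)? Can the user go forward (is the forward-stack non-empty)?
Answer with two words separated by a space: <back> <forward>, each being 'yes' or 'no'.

After 1 (visit(T)): cur=T back=1 fwd=0
After 2 (back): cur=HOME back=0 fwd=1
After 3 (forward): cur=T back=1 fwd=0
After 4 (visit(A)): cur=A back=2 fwd=0
After 5 (back): cur=T back=1 fwd=1
After 6 (forward): cur=A back=2 fwd=0
After 7 (back): cur=T back=1 fwd=1
After 8 (visit(V)): cur=V back=2 fwd=0
After 9 (back): cur=T back=1 fwd=1

Answer: yes yes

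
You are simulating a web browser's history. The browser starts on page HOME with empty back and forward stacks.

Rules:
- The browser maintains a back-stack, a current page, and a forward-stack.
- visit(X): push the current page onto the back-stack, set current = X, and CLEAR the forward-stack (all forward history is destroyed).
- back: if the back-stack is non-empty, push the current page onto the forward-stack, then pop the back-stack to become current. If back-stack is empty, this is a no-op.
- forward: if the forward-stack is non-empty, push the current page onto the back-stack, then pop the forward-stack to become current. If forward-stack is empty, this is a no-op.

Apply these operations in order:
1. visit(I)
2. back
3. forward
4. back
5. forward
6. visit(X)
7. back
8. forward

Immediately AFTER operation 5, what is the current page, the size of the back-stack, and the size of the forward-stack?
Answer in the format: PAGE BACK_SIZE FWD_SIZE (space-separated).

After 1 (visit(I)): cur=I back=1 fwd=0
After 2 (back): cur=HOME back=0 fwd=1
After 3 (forward): cur=I back=1 fwd=0
After 4 (back): cur=HOME back=0 fwd=1
After 5 (forward): cur=I back=1 fwd=0

I 1 0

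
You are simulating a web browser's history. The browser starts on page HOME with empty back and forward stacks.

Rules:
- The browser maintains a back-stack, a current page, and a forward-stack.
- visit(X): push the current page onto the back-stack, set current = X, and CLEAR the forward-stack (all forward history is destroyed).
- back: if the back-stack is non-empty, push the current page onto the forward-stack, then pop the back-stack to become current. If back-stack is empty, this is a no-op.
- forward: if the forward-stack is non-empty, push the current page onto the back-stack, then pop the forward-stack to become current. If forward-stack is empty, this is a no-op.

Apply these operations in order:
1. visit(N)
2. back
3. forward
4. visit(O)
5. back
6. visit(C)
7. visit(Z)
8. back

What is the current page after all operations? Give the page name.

After 1 (visit(N)): cur=N back=1 fwd=0
After 2 (back): cur=HOME back=0 fwd=1
After 3 (forward): cur=N back=1 fwd=0
After 4 (visit(O)): cur=O back=2 fwd=0
After 5 (back): cur=N back=1 fwd=1
After 6 (visit(C)): cur=C back=2 fwd=0
After 7 (visit(Z)): cur=Z back=3 fwd=0
After 8 (back): cur=C back=2 fwd=1

Answer: C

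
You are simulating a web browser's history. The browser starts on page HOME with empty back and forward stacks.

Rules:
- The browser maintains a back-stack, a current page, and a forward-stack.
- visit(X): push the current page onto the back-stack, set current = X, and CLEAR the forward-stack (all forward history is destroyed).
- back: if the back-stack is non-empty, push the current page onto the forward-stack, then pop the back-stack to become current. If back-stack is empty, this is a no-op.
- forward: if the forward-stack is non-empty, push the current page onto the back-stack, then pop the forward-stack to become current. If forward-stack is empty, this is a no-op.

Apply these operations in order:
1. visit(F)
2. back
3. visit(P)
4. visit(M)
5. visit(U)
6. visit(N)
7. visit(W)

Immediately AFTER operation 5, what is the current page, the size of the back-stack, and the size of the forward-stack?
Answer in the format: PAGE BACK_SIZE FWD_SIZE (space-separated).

After 1 (visit(F)): cur=F back=1 fwd=0
After 2 (back): cur=HOME back=0 fwd=1
After 3 (visit(P)): cur=P back=1 fwd=0
After 4 (visit(M)): cur=M back=2 fwd=0
After 5 (visit(U)): cur=U back=3 fwd=0

U 3 0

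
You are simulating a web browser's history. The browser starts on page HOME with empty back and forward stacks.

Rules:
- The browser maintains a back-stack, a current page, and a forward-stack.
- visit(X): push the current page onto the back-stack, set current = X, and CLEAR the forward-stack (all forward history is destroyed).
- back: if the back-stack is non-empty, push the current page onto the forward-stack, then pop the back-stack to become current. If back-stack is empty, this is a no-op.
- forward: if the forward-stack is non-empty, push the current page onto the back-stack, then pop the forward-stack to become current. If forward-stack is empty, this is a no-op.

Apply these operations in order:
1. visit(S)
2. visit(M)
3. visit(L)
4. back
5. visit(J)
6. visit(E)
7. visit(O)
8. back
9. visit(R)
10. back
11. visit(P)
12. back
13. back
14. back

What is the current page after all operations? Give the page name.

Answer: M

Derivation:
After 1 (visit(S)): cur=S back=1 fwd=0
After 2 (visit(M)): cur=M back=2 fwd=0
After 3 (visit(L)): cur=L back=3 fwd=0
After 4 (back): cur=M back=2 fwd=1
After 5 (visit(J)): cur=J back=3 fwd=0
After 6 (visit(E)): cur=E back=4 fwd=0
After 7 (visit(O)): cur=O back=5 fwd=0
After 8 (back): cur=E back=4 fwd=1
After 9 (visit(R)): cur=R back=5 fwd=0
After 10 (back): cur=E back=4 fwd=1
After 11 (visit(P)): cur=P back=5 fwd=0
After 12 (back): cur=E back=4 fwd=1
After 13 (back): cur=J back=3 fwd=2
After 14 (back): cur=M back=2 fwd=3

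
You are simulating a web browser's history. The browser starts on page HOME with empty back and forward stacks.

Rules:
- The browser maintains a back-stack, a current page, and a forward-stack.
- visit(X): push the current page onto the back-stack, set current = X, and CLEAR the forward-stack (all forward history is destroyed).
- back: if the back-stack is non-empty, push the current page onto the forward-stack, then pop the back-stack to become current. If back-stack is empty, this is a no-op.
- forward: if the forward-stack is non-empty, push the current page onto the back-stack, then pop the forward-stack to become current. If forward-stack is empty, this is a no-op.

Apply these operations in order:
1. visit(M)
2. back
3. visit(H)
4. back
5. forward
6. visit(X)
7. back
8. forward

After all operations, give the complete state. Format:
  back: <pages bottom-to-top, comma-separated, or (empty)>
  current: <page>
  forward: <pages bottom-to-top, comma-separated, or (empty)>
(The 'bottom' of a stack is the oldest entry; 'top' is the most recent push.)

Answer: back: HOME,H
current: X
forward: (empty)

Derivation:
After 1 (visit(M)): cur=M back=1 fwd=0
After 2 (back): cur=HOME back=0 fwd=1
After 3 (visit(H)): cur=H back=1 fwd=0
After 4 (back): cur=HOME back=0 fwd=1
After 5 (forward): cur=H back=1 fwd=0
After 6 (visit(X)): cur=X back=2 fwd=0
After 7 (back): cur=H back=1 fwd=1
After 8 (forward): cur=X back=2 fwd=0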